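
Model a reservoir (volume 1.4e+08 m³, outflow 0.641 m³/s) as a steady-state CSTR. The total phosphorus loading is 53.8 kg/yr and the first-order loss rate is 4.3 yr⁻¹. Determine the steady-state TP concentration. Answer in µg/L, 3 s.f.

Outflow Q = 0.641 m³/s × 3.156e+07 s/yr = 2.023e+07 m³/yr.
Steady-state CSTR mass balance: W = Q·C + k·V·C, so C = W/(Q + kV).
Q + kV = 2.023e+07 + 4.3·1.4e+08 = 6.222e+08 m³/yr.
C = 53.8/6.222e+08 = 8.646e-08 kg/m³ = 8.646e-05 mg/L = 0.08646 µg/L.

0.0865 µg/L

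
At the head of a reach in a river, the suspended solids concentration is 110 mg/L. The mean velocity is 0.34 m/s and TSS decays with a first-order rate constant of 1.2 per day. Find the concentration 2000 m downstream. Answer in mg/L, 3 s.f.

Travel time t = 2000 m / 0.34 m/s = 2000/0.34 = 5882 s = 0.06808 d.
First-order decay: C = 110·exp(−1.2·0.06808) = 110·0.9215 = 101.4 mg/L.

101 mg/L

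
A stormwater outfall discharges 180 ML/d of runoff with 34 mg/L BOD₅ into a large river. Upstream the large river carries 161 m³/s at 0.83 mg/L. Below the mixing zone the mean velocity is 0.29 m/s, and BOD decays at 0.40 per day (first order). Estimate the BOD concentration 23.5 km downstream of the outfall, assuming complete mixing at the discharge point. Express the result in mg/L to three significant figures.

180 ML/d = 2.083 m³/s.
After complete mixing, C₀ = (2.083·34 + 161·0.83) / 163.1 = 1.254 mg/L.
Travel time t = 2.35e+04 m / 0.29 m/s = 8.103e+04 s = 0.9379 d.
C = 1.254·exp(−0.40·0.9379) = 1.254·0.6872 = 0.8615 mg/L.

0.862 mg/L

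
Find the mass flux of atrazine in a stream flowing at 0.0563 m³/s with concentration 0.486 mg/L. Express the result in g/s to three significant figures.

Mass flux = Q·C = 0.0563 m³/s × 0.486 g/m³ = 0.02736 g/s.

0.0274 g/s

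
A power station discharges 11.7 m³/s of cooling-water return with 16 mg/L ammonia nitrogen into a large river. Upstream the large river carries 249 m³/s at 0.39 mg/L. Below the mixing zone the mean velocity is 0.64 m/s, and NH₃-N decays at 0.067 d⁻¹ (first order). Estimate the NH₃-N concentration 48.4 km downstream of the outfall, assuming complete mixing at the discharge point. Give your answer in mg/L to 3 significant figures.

1.03 mg/L

After complete mixing, C₀ = (11.7·16 + 249·0.39) / 260.7 = 1.091 mg/L.
Travel time t = 4.84e+04 m / 0.64 m/s = 7.562e+04 s = 0.8753 d.
C = 1.091·exp(−0.067·0.8753) = 1.091·0.943 = 1.028 mg/L.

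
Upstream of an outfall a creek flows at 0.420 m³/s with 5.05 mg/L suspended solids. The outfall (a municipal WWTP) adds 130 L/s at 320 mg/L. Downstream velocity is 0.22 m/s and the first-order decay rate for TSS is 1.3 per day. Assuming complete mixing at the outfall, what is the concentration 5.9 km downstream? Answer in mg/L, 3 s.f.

130 L/s = 0.13 m³/s.
After complete mixing, C₀ = (0.13·320 + 0.42·5.05) / 0.55 = 79.49 mg/L.
Travel time t = 5900 m / 0.22 m/s = 2.682e+04 s = 0.3104 d.
C = 79.49·exp(−1.3·0.3104) = 79.49·0.668 = 53.1 mg/L.

53.1 mg/L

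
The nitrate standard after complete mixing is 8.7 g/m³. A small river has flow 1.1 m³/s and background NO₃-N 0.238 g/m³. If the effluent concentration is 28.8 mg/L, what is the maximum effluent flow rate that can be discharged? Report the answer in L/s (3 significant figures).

463 L/s

Mass balance at complete mixing: C_std·(Q_w + Q_r) = Q_w·C_e + Q_r·C_b.
Rearranging, Q_w = Q_r·(C_std − C_b)/(C_e − C_std) = 1.1·(8.7 − 0.238) / (28.8 − 8.7) = 0.4631 m³/s.
= 463.1 L/s.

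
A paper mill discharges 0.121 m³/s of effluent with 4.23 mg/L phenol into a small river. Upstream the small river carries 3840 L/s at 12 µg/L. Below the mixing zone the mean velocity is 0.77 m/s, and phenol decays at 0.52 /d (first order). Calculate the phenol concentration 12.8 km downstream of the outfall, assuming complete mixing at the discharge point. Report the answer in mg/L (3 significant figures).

3840 L/s = 3.84 m³/s.
12 µg/L = 0.012 mg/L.
After complete mixing, C₀ = (0.121·4.23 + 3.84·0.012) / 3.961 = 0.1409 mg/L.
Travel time t = 1.28e+04 m / 0.77 m/s = 1.662e+04 s = 0.1924 d.
C = 0.1409·exp(−0.52·0.1924) = 0.1409·0.9048 = 0.1274 mg/L.

0.127 mg/L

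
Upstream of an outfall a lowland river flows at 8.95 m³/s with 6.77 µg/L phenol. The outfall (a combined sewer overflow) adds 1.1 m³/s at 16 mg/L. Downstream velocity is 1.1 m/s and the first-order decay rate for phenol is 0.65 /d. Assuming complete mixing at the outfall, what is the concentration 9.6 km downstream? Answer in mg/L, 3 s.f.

6.77 µg/L = 0.00677 mg/L.
After complete mixing, C₀ = (1.1·16 + 8.95·0.00677) / 10.05 = 1.757 mg/L.
Travel time t = 9600 m / 1.1 m/s = 8727 s = 0.101 d.
C = 1.757·exp(−0.65·0.101) = 1.757·0.9365 = 1.646 mg/L.

1.65 mg/L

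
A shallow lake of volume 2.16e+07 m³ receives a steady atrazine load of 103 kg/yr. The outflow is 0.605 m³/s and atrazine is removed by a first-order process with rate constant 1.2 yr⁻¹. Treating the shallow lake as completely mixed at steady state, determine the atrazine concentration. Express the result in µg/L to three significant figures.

Outflow Q = 0.605 m³/s × 3.156e+07 s/yr = 1.909e+07 m³/yr.
Steady-state CSTR mass balance: W = Q·C + k·V·C, so C = W/(Q + kV).
Q + kV = 1.909e+07 + 1.2·2.16e+07 = 4.501e+07 m³/yr.
C = 103/4.501e+07 = 2.288e-06 kg/m³ = 0.002288 mg/L = 2.288 µg/L.

2.29 µg/L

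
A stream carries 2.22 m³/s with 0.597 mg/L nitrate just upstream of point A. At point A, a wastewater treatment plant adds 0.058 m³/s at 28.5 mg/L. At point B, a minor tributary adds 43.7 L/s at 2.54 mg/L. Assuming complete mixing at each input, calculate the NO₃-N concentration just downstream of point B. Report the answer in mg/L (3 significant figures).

1.33 mg/L

After input A: C = (2.22·0.597 + 0.058·28.5) / 2.278 = 1.307 mg/L.
43.7 L/s = 0.0437 m³/s.
After input B: C = (2.278·1.307 + 0.0437·2.54) / 2.322 = 1.331 mg/L.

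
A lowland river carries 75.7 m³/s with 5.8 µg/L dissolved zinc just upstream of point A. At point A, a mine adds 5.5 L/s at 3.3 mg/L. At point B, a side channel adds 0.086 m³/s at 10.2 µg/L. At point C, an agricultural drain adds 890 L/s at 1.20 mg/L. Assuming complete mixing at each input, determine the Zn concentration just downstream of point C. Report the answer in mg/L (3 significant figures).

5.8 µg/L = 0.0058 mg/L.
5.5 L/s = 0.0055 m³/s.
After input A: C = (75.7·0.0058 + 0.0055·3.3) / 75.71 = 0.006039 mg/L.
10.2 µg/L = 0.0102 mg/L.
After input B: C = (75.71·0.006039 + 0.086·0.0102) / 75.79 = 0.006044 mg/L.
890 L/s = 0.89 m³/s.
After input C: C = (75.79·0.006044 + 0.89·1.2) / 76.68 = 0.0199 mg/L.

0.0199 mg/L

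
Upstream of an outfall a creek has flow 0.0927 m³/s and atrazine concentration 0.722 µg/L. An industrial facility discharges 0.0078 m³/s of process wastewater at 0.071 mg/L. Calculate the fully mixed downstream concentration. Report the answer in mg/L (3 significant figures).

0.722 µg/L = 0.000722 mg/L.
Conservation of mass across the mixing zone: C = (0.0078·0.071 + 0.0927·0.000722) / (0.0078 + 0.0927) = 0.0006207/0.1005 = 0.006176 mg/L.

0.00618 mg/L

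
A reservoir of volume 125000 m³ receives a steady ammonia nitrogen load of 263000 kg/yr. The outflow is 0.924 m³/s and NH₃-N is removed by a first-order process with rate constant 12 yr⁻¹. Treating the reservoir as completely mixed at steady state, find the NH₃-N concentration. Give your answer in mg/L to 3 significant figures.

Outflow Q = 0.924 m³/s × 3.156e+07 s/yr = 2.916e+07 m³/yr.
Steady-state CSTR mass balance: W = Q·C + k·V·C, so C = W/(Q + kV).
Q + kV = 2.916e+07 + 12·125000 = 3.066e+07 m³/yr.
C = 263000/3.066e+07 = 0.008578 kg/m³ = 8.578 mg/L.

8.58 mg/L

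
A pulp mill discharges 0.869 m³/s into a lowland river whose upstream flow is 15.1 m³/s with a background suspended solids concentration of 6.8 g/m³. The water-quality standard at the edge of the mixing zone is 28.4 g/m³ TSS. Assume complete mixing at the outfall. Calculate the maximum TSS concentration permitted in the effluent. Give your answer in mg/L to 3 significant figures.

404 mg/L

Mass balance: 28.4·15.97 = 0.869·Cₑ + 15.1·6.8.
Cₑ = (453.5 − 102.7) / 0.869 = 403.7 mg/L.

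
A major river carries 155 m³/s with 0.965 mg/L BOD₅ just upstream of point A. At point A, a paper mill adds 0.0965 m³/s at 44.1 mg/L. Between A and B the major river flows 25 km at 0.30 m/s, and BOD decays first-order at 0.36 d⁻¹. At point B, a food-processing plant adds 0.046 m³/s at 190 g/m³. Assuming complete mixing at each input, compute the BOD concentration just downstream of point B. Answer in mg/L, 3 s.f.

After input A: C = (155·0.965 + 0.0965·44.1) / 155.1 = 0.9918 mg/L.
Over the 25 km reach to input B (t = 8.333e+04 s = 0.9645 d), decay gives C = 0.9918·exp(−0.36·0.9645) = 0.7009 mg/L.
After input B: C = (155.1·0.7009 + 0.046·190) / 155.1 = 0.757 mg/L.

0.757 mg/L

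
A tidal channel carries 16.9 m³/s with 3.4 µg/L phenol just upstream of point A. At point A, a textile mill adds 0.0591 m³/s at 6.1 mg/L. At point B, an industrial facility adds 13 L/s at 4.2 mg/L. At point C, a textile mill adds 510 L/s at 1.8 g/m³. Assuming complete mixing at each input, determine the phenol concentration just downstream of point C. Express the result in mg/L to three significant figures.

0.0795 mg/L

3.4 µg/L = 0.0034 mg/L.
After input A: C = (16.9·0.0034 + 0.0591·6.1) / 16.96 = 0.02465 mg/L.
13 L/s = 0.013 m³/s.
After input B: C = (16.96·0.02465 + 0.013·4.2) / 16.97 = 0.02784 mg/L.
510 L/s = 0.51 m³/s.
After input C: C = (16.97·0.02784 + 0.51·1.8) / 17.48 = 0.07954 mg/L.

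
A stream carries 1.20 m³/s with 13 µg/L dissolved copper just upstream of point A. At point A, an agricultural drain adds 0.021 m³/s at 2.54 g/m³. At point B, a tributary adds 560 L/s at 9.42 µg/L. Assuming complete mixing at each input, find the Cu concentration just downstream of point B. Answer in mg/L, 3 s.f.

13 µg/L = 0.013 mg/L.
After input A: C = (1.2·0.013 + 0.021·2.54) / 1.221 = 0.05646 mg/L.
560 L/s = 0.56 m³/s.
9.42 µg/L = 0.00942 mg/L.
After input B: C = (1.221·0.05646 + 0.56·0.00942) / 1.781 = 0.04167 mg/L.

0.0417 mg/L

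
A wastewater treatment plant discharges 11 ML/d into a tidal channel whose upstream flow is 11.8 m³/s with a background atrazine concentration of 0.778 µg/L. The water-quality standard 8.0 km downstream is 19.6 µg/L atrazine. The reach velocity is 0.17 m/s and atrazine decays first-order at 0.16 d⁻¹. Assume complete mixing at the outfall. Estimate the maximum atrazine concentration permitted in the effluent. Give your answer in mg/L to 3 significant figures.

1.93 mg/L

11 ML/d = 0.1273 m³/s.
0.778 µg/L = 0.000778 mg/L.
19.6 µg/L = 0.0196 mg/L.
Travel time to the compliance point: t = 8000/0.17 = 4.706e+04 s = 0.5447 d; decay factor exp(−0.16·0.5447) = 0.9165.
So the concentration just after mixing may be at most 0.0196/0.9165 = 0.02138 mg/L.
Mass balance: 0.02138·11.93 = 0.1273·Cₑ + 11.8·0.000778.
Cₑ = (0.2551 − 0.00918) / 0.1273 = 1.931 mg/L.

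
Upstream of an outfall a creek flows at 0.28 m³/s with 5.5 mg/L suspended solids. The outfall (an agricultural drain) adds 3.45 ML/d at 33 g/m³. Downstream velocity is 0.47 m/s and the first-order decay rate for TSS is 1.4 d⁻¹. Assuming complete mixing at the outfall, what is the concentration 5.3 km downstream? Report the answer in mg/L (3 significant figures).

3.45 ML/d = 0.03993 m³/s.
After complete mixing, C₀ = (0.03993·33 + 0.28·5.5) / 0.3199 = 8.932 mg/L.
Travel time t = 5300 m / 0.47 m/s = 1.128e+04 s = 0.1305 d.
C = 8.932·exp(−1.4·0.1305) = 8.932·0.833 = 7.441 mg/L.

7.44 mg/L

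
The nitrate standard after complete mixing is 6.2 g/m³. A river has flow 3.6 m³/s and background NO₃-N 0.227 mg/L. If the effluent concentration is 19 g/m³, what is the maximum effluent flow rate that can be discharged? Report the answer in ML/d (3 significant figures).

145 ML/d

Mass balance at complete mixing: C_std·(Q_w + Q_r) = Q_w·C_e + Q_r·C_b.
Rearranging, Q_w = Q_r·(C_std − C_b)/(C_e − C_std) = 3.6·(6.2 − 0.227) / (19 − 6.2) = 1.68 m³/s.
= 145.1 ML/d.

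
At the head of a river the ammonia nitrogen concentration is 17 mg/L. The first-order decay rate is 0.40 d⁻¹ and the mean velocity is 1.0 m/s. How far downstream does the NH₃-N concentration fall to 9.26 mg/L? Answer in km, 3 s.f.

131 km

From C = C₀·e^(−kt), t = ln(C₀/C)/k = ln(17/9.26)/0.40 = 0.6075/0.40 = 1.519 d.
Distance = v·t = 1.0 m/s × 1.312e+05 s = 1.312e+05 m = 131.2 km.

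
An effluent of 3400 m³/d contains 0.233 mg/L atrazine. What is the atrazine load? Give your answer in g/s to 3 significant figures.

0.00917 g/s

3400 m³/d = 0.03935 m³/s.
Mass flux = Q·C = 0.03935 m³/s × 0.233 g/m³ = 0.009169 g/s.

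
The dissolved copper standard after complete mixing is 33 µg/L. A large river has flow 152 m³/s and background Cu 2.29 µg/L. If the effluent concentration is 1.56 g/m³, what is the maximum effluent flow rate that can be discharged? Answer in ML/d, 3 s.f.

264 ML/d

2.29 µg/L = 0.00229 mg/L.
33 µg/L = 0.033 mg/L.
Mass balance at complete mixing: C_std·(Q_w + Q_r) = Q_w·C_e + Q_r·C_b.
Rearranging, Q_w = Q_r·(C_std − C_b)/(C_e − C_std) = 152·(0.033 − 0.00229) / (1.56 − 0.033) = 3.057 m³/s.
= 264.1 ML/d.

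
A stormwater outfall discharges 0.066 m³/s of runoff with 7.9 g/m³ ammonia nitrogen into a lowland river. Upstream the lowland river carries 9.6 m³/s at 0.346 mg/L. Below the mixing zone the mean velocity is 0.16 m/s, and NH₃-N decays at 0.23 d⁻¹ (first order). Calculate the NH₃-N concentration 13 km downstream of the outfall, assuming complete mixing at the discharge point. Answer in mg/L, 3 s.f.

After complete mixing, C₀ = (0.066·7.9 + 9.6·0.346) / 9.666 = 0.3976 mg/L.
Travel time t = 1.3e+04 m / 0.16 m/s = 8.125e+04 s = 0.9404 d.
C = 0.3976·exp(−0.23·0.9404) = 0.3976·0.8055 = 0.3203 mg/L.

0.320 mg/L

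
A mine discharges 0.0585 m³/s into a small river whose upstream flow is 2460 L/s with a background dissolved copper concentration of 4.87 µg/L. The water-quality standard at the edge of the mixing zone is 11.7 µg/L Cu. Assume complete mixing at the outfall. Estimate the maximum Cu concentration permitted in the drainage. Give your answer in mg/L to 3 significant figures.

2460 L/s = 2.46 m³/s.
4.87 µg/L = 0.00487 mg/L.
11.7 µg/L = 0.0117 mg/L.
Mass balance: 0.0117·2.518 = 0.0585·Cₑ + 2.46·0.00487.
Cₑ = (0.02947 − 0.01198) / 0.0585 = 0.2989 mg/L.

0.299 mg/L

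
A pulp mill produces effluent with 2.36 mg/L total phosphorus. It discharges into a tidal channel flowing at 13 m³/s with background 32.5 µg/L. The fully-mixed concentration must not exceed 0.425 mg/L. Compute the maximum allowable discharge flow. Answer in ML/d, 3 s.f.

228 ML/d

32.5 µg/L = 0.0325 mg/L.
Mass balance at complete mixing: C_std·(Q_w + Q_r) = Q_w·C_e + Q_r·C_b.
Rearranging, Q_w = Q_r·(C_std − C_b)/(C_e − C_std) = 13·(0.425 − 0.0325) / (2.36 − 0.425) = 2.637 m³/s.
= 227.8 ML/d.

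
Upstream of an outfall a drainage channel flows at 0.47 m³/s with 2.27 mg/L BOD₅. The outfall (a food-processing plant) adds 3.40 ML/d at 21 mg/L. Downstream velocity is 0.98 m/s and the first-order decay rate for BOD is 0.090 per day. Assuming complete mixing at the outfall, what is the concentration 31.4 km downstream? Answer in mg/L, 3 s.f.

3.60 mg/L

3.40 ML/d = 0.03935 m³/s.
After complete mixing, C₀ = (0.03935·21 + 0.47·2.27) / 0.5094 = 3.717 mg/L.
Travel time t = 3.14e+04 m / 0.98 m/s = 3.204e+04 s = 0.3708 d.
C = 3.717·exp(−0.090·0.3708) = 3.717·0.9672 = 3.595 mg/L.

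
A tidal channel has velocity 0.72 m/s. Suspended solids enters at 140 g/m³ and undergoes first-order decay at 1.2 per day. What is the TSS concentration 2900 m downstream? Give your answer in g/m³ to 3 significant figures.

Travel time t = 2900 m / 0.72 m/s = 2900/0.72 = 4028 s = 0.04662 d.
First-order decay: C = 140·exp(−1.2·0.04662) = 140·0.9456 = 132.4 g/m³.

132 g/m³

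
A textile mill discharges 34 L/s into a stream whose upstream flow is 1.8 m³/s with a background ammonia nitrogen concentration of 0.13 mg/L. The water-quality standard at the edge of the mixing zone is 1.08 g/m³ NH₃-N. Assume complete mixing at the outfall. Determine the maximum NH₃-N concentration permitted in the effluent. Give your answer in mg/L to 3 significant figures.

34 L/s = 0.034 m³/s.
Mass balance: 1.08·1.834 = 0.034·Cₑ + 1.8·0.13.
Cₑ = (1.981 − 0.234) / 0.034 = 51.37 mg/L.

51.4 mg/L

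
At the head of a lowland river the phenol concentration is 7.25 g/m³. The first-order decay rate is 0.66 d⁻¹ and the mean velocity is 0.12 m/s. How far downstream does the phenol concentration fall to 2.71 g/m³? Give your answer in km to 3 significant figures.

From C = C₀·e^(−kt), t = ln(C₀/C)/k = ln(7.25/2.71)/0.66 = 0.9841/0.66 = 1.491 d.
Distance = v·t = 0.12 m/s × 1.288e+05 s = 1.546e+04 m = 15.46 km.

15.5 km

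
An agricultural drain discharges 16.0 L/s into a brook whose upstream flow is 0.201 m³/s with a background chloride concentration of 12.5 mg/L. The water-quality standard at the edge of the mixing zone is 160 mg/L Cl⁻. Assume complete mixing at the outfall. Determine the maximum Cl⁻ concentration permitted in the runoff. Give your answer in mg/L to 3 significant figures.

2010 mg/L

16.0 L/s = 0.016 m³/s.
Mass balance: 160·0.217 = 0.016·Cₑ + 0.201·12.5.
Cₑ = (34.72 − 2.513) / 0.016 = 2013 mg/L.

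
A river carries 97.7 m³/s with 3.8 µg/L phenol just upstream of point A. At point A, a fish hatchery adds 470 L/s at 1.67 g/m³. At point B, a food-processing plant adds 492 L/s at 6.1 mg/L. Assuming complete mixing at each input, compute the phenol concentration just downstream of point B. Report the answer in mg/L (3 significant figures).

3.8 µg/L = 0.0038 mg/L.
470 L/s = 0.47 m³/s.
After input A: C = (97.7·0.0038 + 0.47·1.67) / 98.17 = 0.01178 mg/L.
492 L/s = 0.492 m³/s.
After input B: C = (98.17·0.01178 + 0.492·6.1) / 98.66 = 0.04214 mg/L.

0.0421 mg/L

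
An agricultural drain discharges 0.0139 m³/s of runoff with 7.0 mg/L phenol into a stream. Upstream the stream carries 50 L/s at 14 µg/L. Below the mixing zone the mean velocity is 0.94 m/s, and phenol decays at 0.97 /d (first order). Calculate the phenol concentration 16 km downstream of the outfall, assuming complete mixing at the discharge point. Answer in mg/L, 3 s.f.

50 L/s = 0.05 m³/s.
14 µg/L = 0.014 mg/L.
After complete mixing, C₀ = (0.0139·7 + 0.05·0.014) / 0.0639 = 1.534 mg/L.
Travel time t = 1.6e+04 m / 0.94 m/s = 1.702e+04 s = 0.197 d.
C = 1.534·exp(−0.97·0.197) = 1.534·0.8261 = 1.267 mg/L.

1.27 mg/L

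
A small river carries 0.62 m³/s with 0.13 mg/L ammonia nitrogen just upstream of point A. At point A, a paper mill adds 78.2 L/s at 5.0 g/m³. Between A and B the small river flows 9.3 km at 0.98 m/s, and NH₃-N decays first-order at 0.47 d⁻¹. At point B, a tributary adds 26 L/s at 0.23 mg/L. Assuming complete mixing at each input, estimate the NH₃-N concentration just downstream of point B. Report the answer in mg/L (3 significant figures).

0.627 mg/L

78.2 L/s = 0.0782 m³/s.
After input A: C = (0.62·0.13 + 0.0782·5) / 0.6982 = 0.6755 mg/L.
Over the 9.3 km reach to input B (t = 9490 s = 0.1098 d), decay gives C = 0.6755·exp(−0.47·0.1098) = 0.6415 mg/L.
26 L/s = 0.026 m³/s.
After input B: C = (0.6982·0.6415 + 0.026·0.23) / 0.7242 = 0.6267 mg/L.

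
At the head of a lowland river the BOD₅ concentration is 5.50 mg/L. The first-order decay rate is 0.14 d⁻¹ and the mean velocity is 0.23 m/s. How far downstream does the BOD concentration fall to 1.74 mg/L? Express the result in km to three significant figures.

From C = C₀·e^(−kt), t = ln(C₀/C)/k = ln(5.50/1.74)/0.14 = 1.151/0.14 = 8.22 d.
Distance = v·t = 0.23 m/s × 7.102e+05 s = 1.634e+05 m = 163.4 km.

163 km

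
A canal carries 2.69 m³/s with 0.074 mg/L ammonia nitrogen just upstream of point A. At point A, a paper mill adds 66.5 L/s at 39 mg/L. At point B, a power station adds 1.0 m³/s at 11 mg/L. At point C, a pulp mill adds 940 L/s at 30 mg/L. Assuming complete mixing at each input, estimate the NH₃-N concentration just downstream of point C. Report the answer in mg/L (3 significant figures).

66.5 L/s = 0.0665 m³/s.
After input A: C = (2.69·0.074 + 0.0665·39) / 2.756 = 1.013 mg/L.
After input B: C = (2.756·1.013 + 1·11) / 3.756 = 3.672 mg/L.
940 L/s = 0.94 m³/s.
After input C: C = (3.756·3.672 + 0.94·30) / 4.697 = 8.941 mg/L.

8.94 mg/L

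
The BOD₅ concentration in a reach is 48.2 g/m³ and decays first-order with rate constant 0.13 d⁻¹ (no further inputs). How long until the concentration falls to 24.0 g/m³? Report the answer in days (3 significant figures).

t = ln(C₀/C)/k = ln(48.2/24.0)/0.13 = 0.6973/0.13 = 5.364 d.

5.36 d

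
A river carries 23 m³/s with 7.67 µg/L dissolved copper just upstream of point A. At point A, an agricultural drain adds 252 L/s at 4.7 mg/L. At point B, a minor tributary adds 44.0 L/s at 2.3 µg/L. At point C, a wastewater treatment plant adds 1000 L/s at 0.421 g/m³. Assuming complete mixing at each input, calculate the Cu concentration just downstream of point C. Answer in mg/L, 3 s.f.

7.67 µg/L = 0.00767 mg/L.
252 L/s = 0.252 m³/s.
After input A: C = (23·0.00767 + 0.252·4.7) / 23.25 = 0.05852 mg/L.
44.0 L/s = 0.044 m³/s.
2.3 µg/L = 0.0023 mg/L.
After input B: C = (23.25·0.05852 + 0.044·0.0023) / 23.3 = 0.05842 mg/L.
1000 L/s = 1 m³/s.
After input C: C = (23.3·0.05842 + 1·0.421) / 24.3 = 0.07334 mg/L.

0.0733 mg/L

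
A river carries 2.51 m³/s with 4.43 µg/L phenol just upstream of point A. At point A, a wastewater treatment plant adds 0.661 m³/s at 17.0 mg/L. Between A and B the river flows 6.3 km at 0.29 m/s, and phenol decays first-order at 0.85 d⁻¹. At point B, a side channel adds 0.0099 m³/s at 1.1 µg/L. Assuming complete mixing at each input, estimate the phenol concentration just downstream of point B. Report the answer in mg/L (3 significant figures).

4.43 µg/L = 0.00443 mg/L.
After input A: C = (2.51·0.00443 + 0.661·17) / 3.171 = 3.547 mg/L.
Over the 6.3 km reach to input B (t = 2.172e+04 s = 0.2514 d), decay gives C = 3.547·exp(−0.85·0.2514) = 2.865 mg/L.
1.1 µg/L = 0.0011 mg/L.
After input B: C = (3.171·2.865 + 0.0099·0.0011) / 3.181 = 2.856 mg/L.

2.86 mg/L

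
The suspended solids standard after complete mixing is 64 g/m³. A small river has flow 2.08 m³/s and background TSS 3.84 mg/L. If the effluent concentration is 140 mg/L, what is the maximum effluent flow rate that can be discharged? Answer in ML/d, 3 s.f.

Mass balance at complete mixing: C_std·(Q_w + Q_r) = Q_w·C_e + Q_r·C_b.
Rearranging, Q_w = Q_r·(C_std − C_b)/(C_e − C_std) = 2.08·(64 − 3.84) / (140 − 64) = 1.646 m³/s.
= 142.3 ML/d.

142 ML/d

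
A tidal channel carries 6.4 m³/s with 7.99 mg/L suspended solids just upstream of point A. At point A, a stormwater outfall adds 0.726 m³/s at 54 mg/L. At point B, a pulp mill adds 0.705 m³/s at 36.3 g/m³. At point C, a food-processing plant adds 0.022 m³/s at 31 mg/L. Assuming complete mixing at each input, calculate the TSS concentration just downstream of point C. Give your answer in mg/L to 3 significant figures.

14.8 mg/L

After input A: C = (6.4·7.99 + 0.726·54) / 7.126 = 12.68 mg/L.
After input B: C = (7.126·12.68 + 0.705·36.3) / 7.831 = 14.8 mg/L.
After input C: C = (7.831·14.8 + 0.022·31) / 7.853 = 14.85 mg/L.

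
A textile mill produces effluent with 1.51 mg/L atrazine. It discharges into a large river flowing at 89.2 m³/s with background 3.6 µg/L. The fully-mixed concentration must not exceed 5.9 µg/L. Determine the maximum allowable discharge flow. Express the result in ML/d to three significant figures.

11.8 ML/d

3.6 µg/L = 0.0036 mg/L.
5.9 µg/L = 0.0059 mg/L.
Mass balance at complete mixing: C_std·(Q_w + Q_r) = Q_w·C_e + Q_r·C_b.
Rearranging, Q_w = Q_r·(C_std − C_b)/(C_e − C_std) = 89.2·(0.0059 − 0.0036) / (1.51 − 0.0059) = 0.1364 m³/s.
= 11.79 ML/d.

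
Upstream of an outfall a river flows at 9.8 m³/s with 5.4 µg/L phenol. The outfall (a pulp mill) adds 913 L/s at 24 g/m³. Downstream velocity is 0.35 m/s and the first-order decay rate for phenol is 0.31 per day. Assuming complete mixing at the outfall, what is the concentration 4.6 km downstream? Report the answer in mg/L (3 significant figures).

913 L/s = 0.913 m³/s.
5.4 µg/L = 0.0054 mg/L.
After complete mixing, C₀ = (0.913·24 + 9.8·0.0054) / 10.71 = 2.05 mg/L.
Travel time t = 4600 m / 0.35 m/s = 1.314e+04 s = 0.1521 d.
C = 2.05·exp(−0.31·0.1521) = 2.05·0.9539 = 1.956 mg/L.

1.96 mg/L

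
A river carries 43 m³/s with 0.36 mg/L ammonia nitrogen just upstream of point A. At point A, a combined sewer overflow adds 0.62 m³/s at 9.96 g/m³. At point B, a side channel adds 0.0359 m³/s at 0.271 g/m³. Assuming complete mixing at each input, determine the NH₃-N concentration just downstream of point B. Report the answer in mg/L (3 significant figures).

0.496 mg/L

After input A: C = (43·0.36 + 0.62·9.96) / 43.62 = 0.4965 mg/L.
After input B: C = (43.62·0.4965 + 0.0359·0.271) / 43.66 = 0.4963 mg/L.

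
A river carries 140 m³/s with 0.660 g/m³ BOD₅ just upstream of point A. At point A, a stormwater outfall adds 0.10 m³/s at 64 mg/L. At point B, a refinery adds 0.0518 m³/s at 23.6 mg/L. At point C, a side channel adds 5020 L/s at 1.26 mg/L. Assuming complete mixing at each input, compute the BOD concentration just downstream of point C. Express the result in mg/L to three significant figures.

0.733 mg/L

After input A: C = (140·0.66 + 0.1·64) / 140.1 = 0.7052 mg/L.
After input B: C = (140.1·0.7052 + 0.0518·23.6) / 140.2 = 0.7137 mg/L.
5020 L/s = 5.02 m³/s.
After input C: C = (140.2·0.7137 + 5.02·1.26) / 145.2 = 0.7326 mg/L.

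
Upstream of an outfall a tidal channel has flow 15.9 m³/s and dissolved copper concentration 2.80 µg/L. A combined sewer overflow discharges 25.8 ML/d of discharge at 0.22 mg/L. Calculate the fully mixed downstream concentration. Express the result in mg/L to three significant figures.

25.8 ML/d = 0.2986 m³/s.
2.80 µg/L = 0.0028 mg/L.
Conservation of mass across the mixing zone: C = (0.2986·0.22 + 15.9·0.0028) / (0.2986 + 15.9) = 0.1102/16.2 = 0.006804 mg/L.

0.00680 mg/L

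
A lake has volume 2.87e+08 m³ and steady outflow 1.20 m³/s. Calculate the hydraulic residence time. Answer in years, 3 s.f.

7.58 yr

Q = 1.20 m³/s × 3.156e+07 s/yr = 3.787e+07 m³/yr.
Hydraulic residence time τ = V/Q = 2.87e+08/3.787e+07 = 7.579 yr.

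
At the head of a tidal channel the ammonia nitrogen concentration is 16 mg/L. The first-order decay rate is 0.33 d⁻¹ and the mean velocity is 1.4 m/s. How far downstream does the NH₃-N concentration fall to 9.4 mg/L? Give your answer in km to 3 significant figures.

From C = C₀·e^(−kt), t = ln(C₀/C)/k = ln(16/9.4)/0.33 = 0.5319/0.33 = 1.612 d.
Distance = v·t = 1.4 m/s × 1.393e+05 s = 1.95e+05 m = 195 km.

195 km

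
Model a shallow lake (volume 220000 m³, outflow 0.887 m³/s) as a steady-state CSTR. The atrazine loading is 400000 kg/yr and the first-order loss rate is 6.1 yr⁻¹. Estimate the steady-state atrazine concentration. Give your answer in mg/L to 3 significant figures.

Outflow Q = 0.887 m³/s × 3.156e+07 s/yr = 2.799e+07 m³/yr.
Steady-state CSTR mass balance: W = Q·C + k·V·C, so C = W/(Q + kV).
Q + kV = 2.799e+07 + 6.1·220000 = 2.933e+07 m³/yr.
C = 400000/2.933e+07 = 0.01364 kg/m³ = 13.64 mg/L.

13.6 mg/L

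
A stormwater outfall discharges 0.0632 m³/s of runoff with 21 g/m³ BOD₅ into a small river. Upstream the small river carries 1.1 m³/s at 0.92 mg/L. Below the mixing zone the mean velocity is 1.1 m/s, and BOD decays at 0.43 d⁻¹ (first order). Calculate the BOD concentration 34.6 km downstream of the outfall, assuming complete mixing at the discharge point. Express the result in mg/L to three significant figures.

1.72 mg/L

After complete mixing, C₀ = (0.0632·21 + 1.1·0.92) / 1.163 = 2.011 mg/L.
Travel time t = 3.46e+04 m / 1.1 m/s = 3.145e+04 s = 0.3641 d.
C = 2.011·exp(−0.43·0.3641) = 2.011·0.8551 = 1.72 mg/L.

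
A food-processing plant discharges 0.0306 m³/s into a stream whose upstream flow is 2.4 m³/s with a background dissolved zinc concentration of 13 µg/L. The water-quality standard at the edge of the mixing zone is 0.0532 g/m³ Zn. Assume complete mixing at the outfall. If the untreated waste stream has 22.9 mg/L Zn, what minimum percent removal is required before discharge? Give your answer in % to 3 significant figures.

13 µg/L = 0.013 mg/L.
Mass balance: 0.0532·2.431 = 0.0306·Cₑ + 2.4·0.013.
Cₑ = (0.1293 − 0.0312) / 0.0306 = 3.206 mg/L.
Required removal = 1 − 3.206/22.9 = 86 %.

86.0 %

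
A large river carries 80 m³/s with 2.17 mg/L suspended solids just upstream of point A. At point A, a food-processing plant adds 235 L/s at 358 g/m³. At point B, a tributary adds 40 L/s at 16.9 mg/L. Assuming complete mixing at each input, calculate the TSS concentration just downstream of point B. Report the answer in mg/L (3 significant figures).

235 L/s = 0.235 m³/s.
After input A: C = (80·2.17 + 0.235·358) / 80.23 = 3.212 mg/L.
40 L/s = 0.04 m³/s.
After input B: C = (80.23·3.212 + 0.04·16.9) / 80.28 = 3.219 mg/L.

3.22 mg/L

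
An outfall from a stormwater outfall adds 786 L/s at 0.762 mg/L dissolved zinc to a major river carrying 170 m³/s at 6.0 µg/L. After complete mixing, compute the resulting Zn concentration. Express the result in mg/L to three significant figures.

0.00948 mg/L

786 L/s = 0.786 m³/s.
6.0 µg/L = 0.006 mg/L.
Conservation of mass across the mixing zone: C = (0.786·0.762 + 170·0.006) / (0.786 + 170) = 1.619/170.8 = 0.009479 mg/L.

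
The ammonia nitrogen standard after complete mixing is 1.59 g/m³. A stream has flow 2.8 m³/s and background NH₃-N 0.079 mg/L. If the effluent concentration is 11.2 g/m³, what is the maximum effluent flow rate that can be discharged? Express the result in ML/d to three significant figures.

Mass balance at complete mixing: C_std·(Q_w + Q_r) = Q_w·C_e + Q_r·C_b.
Rearranging, Q_w = Q_r·(C_std − C_b)/(C_e − C_std) = 2.8·(1.59 − 0.079) / (11.2 − 1.59) = 0.4402 m³/s.
= 38.04 ML/d.

38.0 ML/d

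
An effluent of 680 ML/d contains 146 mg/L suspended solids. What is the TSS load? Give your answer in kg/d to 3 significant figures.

99300 kg/d

680 ML/d = 7.87 m³/s.
Mass flux = Q·C = 7.87 m³/s × 146 g/m³ = 1149 g/s.
= 1149 g/s × 86.4 = 9.928e+04 kg/d.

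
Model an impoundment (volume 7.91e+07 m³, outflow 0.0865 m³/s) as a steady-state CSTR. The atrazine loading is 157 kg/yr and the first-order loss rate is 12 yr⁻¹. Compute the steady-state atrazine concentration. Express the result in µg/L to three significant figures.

Outflow Q = 0.0865 m³/s × 3.156e+07 s/yr = 2.73e+06 m³/yr.
Steady-state CSTR mass balance: W = Q·C + k·V·C, so C = W/(Q + kV).
Q + kV = 2.73e+06 + 12·7.91e+07 = 9.519e+08 m³/yr.
C = 157/9.519e+08 = 1.649e-07 kg/m³ = 0.0001649 mg/L = 0.1649 µg/L.

0.165 µg/L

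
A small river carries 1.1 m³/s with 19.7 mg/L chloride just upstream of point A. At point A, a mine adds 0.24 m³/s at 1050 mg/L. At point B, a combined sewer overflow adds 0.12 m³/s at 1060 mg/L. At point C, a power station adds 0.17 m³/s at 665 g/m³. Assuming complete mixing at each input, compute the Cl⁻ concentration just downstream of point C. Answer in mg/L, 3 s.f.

After input A: C = (1.1·19.7 + 0.24·1050) / 1.34 = 204.2 mg/L.
After input B: C = (1.34·204.2 + 0.12·1060) / 1.46 = 274.6 mg/L.
After input C: C = (1.46·274.6 + 0.17·665) / 1.63 = 315.3 mg/L.

315 mg/L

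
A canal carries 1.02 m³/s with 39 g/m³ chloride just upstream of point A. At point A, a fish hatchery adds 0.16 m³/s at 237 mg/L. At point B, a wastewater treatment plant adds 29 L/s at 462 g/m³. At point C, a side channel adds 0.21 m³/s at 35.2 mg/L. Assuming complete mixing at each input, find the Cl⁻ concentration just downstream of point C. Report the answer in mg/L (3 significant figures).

After input A: C = (1.02·39 + 0.16·237) / 1.18 = 65.85 mg/L.
29 L/s = 0.029 m³/s.
After input B: C = (1.18·65.85 + 0.029·462) / 1.209 = 75.35 mg/L.
After input C: C = (1.209·75.35 + 0.21·35.2) / 1.419 = 69.41 mg/L.

69.4 mg/L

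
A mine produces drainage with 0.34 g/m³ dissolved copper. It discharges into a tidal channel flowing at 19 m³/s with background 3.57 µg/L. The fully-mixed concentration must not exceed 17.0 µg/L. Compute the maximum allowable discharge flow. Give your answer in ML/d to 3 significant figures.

68.3 ML/d

3.57 µg/L = 0.00357 mg/L.
17.0 µg/L = 0.017 mg/L.
Mass balance at complete mixing: C_std·(Q_w + Q_r) = Q_w·C_e + Q_r·C_b.
Rearranging, Q_w = Q_r·(C_std − C_b)/(C_e − C_std) = 19·(0.017 − 0.00357) / (0.34 − 0.017) = 0.79 m³/s.
= 68.26 ML/d.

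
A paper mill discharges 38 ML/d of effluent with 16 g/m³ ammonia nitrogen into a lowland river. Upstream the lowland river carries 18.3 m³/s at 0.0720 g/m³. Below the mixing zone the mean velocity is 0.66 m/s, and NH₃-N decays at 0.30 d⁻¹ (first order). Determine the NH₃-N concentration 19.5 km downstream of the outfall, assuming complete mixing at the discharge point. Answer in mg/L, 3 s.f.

38 ML/d = 0.4398 m³/s.
After complete mixing, C₀ = (0.4398·16 + 18.3·0.072) / 18.74 = 0.4458 mg/L.
Travel time t = 1.95e+04 m / 0.66 m/s = 2.955e+04 s = 0.342 d.
C = 0.4458·exp(−0.30·0.342) = 0.4458·0.9025 = 0.4024 mg/L.

0.402 mg/L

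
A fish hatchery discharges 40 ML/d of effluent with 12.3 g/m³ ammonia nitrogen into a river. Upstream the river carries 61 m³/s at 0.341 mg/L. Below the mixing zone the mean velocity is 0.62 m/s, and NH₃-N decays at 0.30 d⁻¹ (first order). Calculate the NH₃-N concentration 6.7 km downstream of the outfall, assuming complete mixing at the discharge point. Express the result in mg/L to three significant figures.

0.415 mg/L

40 ML/d = 0.463 m³/s.
After complete mixing, C₀ = (0.463·12.3 + 61·0.341) / 61.46 = 0.4311 mg/L.
Travel time t = 6700 m / 0.62 m/s = 1.081e+04 s = 0.1251 d.
C = 0.4311·exp(−0.30·0.1251) = 0.4311·0.9632 = 0.4152 mg/L.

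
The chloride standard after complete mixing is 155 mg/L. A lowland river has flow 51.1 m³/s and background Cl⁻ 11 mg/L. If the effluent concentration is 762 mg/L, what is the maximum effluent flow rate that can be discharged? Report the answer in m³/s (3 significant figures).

12.1 m³/s

Mass balance at complete mixing: C_std·(Q_w + Q_r) = Q_w·C_e + Q_r·C_b.
Rearranging, Q_w = Q_r·(C_std − C_b)/(C_e − C_std) = 51.1·(155 − 11) / (762 − 155) = 12.12 m³/s.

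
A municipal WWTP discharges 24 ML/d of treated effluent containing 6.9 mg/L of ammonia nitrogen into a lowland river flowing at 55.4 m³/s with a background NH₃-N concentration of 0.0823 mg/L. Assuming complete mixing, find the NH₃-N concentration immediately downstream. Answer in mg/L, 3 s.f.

0.116 mg/L

24 ML/d = 0.2778 m³/s.
By mass balance at complete mixing, C = (0.2778·6.9 + 55.4·0.0823) / (0.2778 + 55.4) = 6.476/55.68 = 0.1163 mg/L.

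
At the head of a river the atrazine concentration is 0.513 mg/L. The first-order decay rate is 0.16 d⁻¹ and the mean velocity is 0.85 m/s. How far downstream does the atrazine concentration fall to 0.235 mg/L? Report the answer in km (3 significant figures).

From C = C₀·e^(−kt), t = ln(C₀/C)/k = ln(0.513/0.235)/0.16 = 0.7807/0.16 = 4.879 d.
Distance = v·t = 0.85 m/s × 4.216e+05 s = 3.583e+05 m = 358.3 km.

358 km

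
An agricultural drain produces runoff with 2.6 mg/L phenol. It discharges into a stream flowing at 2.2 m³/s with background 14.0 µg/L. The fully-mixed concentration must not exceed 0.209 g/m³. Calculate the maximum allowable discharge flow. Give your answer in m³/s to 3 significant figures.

14.0 µg/L = 0.014 mg/L.
Mass balance at complete mixing: C_std·(Q_w + Q_r) = Q_w·C_e + Q_r·C_b.
Rearranging, Q_w = Q_r·(C_std − C_b)/(C_e − C_std) = 2.2·(0.209 − 0.014) / (2.6 − 0.209) = 0.1794 m³/s.

0.179 m³/s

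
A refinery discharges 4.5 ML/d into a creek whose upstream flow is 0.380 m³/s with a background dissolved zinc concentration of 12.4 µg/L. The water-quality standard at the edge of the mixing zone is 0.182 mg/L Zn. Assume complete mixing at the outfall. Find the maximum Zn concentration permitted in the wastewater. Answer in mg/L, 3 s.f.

1.42 mg/L

4.5 ML/d = 0.05208 m³/s.
12.4 µg/L = 0.0124 mg/L.
Mass balance: 0.182·0.4321 = 0.05208·Cₑ + 0.38·0.0124.
Cₑ = (0.07864 − 0.004712) / 0.05208 = 1.419 mg/L.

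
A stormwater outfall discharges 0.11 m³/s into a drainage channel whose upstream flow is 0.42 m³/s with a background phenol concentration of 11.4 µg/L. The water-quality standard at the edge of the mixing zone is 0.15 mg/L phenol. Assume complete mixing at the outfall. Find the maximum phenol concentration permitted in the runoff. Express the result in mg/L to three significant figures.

0.679 mg/L

11.4 µg/L = 0.0114 mg/L.
Mass balance: 0.15·0.53 = 0.11·Cₑ + 0.42·0.0114.
Cₑ = (0.0795 − 0.004788) / 0.11 = 0.6792 mg/L.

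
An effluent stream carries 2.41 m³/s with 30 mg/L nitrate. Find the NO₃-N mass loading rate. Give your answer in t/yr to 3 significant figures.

2280 t/yr

Mass flux = Q·C = 2.41 m³/s × 30 g/m³ = 72.3 g/s.
= 72.3 g/s × 31.56 = 2282 t/yr.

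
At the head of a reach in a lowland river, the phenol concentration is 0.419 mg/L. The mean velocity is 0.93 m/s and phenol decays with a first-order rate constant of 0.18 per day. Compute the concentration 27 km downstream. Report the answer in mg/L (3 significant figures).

Travel time t = 27 km / 0.93 m/s = 2.7e+04/0.93 = 2.903e+04 s = 0.336 d.
First-order decay: C = 0.419·exp(−0.18·0.336) = 0.419·0.9413 = 0.3944 mg/L.

0.394 mg/L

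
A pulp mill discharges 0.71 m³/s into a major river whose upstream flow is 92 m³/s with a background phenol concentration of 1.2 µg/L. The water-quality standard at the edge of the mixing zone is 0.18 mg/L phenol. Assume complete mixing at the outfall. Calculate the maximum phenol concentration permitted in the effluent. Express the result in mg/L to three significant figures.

23.3 mg/L

1.2 µg/L = 0.0012 mg/L.
Mass balance: 0.18·92.71 = 0.71·Cₑ + 92·0.0012.
Cₑ = (16.69 − 0.1104) / 0.71 = 23.35 mg/L.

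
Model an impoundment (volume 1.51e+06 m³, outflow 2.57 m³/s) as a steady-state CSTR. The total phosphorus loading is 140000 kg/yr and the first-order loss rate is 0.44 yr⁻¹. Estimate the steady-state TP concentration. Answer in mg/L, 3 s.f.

1.71 mg/L

Outflow Q = 2.57 m³/s × 3.156e+07 s/yr = 8.11e+07 m³/yr.
Steady-state CSTR mass balance: W = Q·C + k·V·C, so C = W/(Q + kV).
Q + kV = 8.11e+07 + 0.44·1.51e+06 = 8.177e+07 m³/yr.
C = 140000/8.177e+07 = 0.001712 kg/m³ = 1.712 mg/L.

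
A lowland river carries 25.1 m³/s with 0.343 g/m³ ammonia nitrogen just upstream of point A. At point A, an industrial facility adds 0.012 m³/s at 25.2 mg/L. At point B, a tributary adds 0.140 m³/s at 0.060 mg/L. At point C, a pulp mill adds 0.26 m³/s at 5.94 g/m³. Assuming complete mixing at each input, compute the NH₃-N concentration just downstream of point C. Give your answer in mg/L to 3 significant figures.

0.410 mg/L

After input A: C = (25.1·0.343 + 0.012·25.2) / 25.11 = 0.3549 mg/L.
After input B: C = (25.11·0.3549 + 0.14·0.06) / 25.25 = 0.3532 mg/L.
After input C: C = (25.25·0.3532 + 0.26·5.94) / 25.51 = 0.4102 mg/L.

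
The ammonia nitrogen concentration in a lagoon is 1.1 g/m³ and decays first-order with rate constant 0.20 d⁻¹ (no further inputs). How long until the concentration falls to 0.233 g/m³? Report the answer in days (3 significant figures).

t = ln(C₀/C)/k = ln(1.1/0.233)/0.20 = 1.552/0.20 = 7.76 d.

7.76 d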